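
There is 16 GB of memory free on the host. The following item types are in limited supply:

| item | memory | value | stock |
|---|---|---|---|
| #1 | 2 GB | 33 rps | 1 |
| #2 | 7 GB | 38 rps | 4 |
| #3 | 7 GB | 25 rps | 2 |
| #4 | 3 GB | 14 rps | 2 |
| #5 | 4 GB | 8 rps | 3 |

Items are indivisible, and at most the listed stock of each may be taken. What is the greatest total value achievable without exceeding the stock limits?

Best selections within memory 16 and stock limits:
- 1×#1 + 2×#2: memory 16, value 109
- 1×#1 + 1×#2 + 2×#4: memory 15, value 99
- 1×#1 + 1×#2 + 1×#3: memory 16, value 96
Best: 109 rps.

109 rps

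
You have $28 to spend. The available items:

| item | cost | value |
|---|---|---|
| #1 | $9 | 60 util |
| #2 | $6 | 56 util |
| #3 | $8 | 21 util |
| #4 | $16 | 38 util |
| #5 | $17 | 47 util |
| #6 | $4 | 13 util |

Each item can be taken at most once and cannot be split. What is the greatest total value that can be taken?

150 util

Check high-value combinations within $28:
- #1+#2+#3+#6: cost 9+6+8+4=27, value 60+56+21+13=150
- #1+#2+#3: cost 9+6+8=23, value 60+56+21=137
- #1+#2+#6: cost 9+6+4=19, value 60+56+13=129
Best: 150 util.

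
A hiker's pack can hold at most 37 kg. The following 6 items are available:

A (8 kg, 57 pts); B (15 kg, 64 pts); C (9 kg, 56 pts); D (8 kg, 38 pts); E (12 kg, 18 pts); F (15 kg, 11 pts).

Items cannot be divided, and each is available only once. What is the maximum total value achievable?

Check high-value combinations within 37 kg:
- A+B+C: weight 8+15+9=32, value 57+64+56=177
- A+C+D+E: weight 8+9+8+12=37, value 57+56+38+18=169
- A+B+D: weight 8+15+8=31, value 57+64+38=159
- B+C+D: weight 15+9+8=32, value 64+56+38=158
- A+C+D: weight 8+9+8=25, value 57+56+38=151
Best: 177 pts.

177 pts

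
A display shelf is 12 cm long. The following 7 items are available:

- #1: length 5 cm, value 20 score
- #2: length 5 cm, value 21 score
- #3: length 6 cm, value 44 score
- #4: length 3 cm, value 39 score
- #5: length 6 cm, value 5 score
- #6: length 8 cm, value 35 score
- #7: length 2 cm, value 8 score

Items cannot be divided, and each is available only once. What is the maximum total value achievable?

Check high-value combinations within 12 cm:
- #3+#4+#7: length 6+3+2=11, value 44+39+8=91
- #3+#4: length 6+3=9, value 44+39=83
- #4+#6: length 3+8=11, value 39+35=74
- #2+#4+#7: length 5+3+2=10, value 21+39+8=68
- #1+#4+#7: length 5+3+2=10, value 20+39+8=67
Best: 91 score.

91 score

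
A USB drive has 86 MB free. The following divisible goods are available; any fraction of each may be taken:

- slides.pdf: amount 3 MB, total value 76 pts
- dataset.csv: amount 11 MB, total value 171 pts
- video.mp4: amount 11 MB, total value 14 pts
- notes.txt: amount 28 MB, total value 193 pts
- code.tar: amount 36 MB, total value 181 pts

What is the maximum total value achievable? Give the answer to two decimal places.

631.18

Take in order of value per unit:
- slides.pdf (76/3 per unit): all 3 → value 76, running total 76.00
- dataset.csv (171/11 per unit): all 11 → value 171, running total 247.00
- notes.txt (193/28 per unit): all 28 → value 193, running total 440.00
- code.tar (181/36 per unit): all 36 → value 181, running total 621.00
- video.mp4 (14/11 per unit): 8 of 11 → value 8×14/11 = 10.1818, running total 631.18
Total 631.18.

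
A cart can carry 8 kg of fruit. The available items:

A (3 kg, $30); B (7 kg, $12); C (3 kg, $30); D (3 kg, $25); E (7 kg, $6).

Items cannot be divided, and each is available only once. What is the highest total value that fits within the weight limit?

Check high-value combinations within 8 kg:
- A+C: weight 3+3=6, value 30+30=60
- A+D: weight 3+3=6, value 30+25=55
- C+D: weight 3+3=6, value 30+25=55
- A: weight 3, value 30
Best: $60.

$60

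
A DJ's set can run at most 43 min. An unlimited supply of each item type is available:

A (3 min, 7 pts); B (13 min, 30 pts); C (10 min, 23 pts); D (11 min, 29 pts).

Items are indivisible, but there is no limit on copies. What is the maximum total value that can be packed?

Best value-per-unit is D at 29/11; filling with it alone gives 3×29 = 87.
Optimal mix: 1×C + 3×D → duration 43, value 110.

110 pts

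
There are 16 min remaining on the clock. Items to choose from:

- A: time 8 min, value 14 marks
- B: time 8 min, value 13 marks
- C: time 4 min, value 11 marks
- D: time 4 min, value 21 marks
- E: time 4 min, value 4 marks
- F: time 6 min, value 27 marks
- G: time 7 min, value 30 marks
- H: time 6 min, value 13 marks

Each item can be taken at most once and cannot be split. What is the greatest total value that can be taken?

Check high-value combinations within 16 min:
- C+D+G: time 4+4+7=15, value 11+21+30=62
- D+F+H: time 4+6+6=16, value 21+27+13=61
- C+D+F: time 4+4+6=14, value 11+21+27=59
- F+G: time 6+7=13, value 27+30=57
Best: 62 marks.

62 marks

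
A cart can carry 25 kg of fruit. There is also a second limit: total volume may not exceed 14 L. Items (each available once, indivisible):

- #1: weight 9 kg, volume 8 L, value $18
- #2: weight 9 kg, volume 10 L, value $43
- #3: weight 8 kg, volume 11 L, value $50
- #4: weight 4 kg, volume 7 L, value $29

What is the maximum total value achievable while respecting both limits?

$50

Feasible sets respecting both limits:
- #3: weight 8, volume 11, value 50
- #2: weight 9, volume 10, value 43
- #4: weight 4, volume 7, value 29
- #1: weight 9, volume 8, value 18
Best: $50.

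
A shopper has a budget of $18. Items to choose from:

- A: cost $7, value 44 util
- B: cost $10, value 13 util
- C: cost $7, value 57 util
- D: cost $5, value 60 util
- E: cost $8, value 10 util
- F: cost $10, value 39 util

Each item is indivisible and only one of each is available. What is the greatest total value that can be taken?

117 util

This is a 0/1 knapsack; check combinations near the capacity.
- C+D: cost 7+5=12, value 57+60=117
- A+D: cost 7+5=12, value 44+60=104
- A+C: cost 7+7=14, value 44+57=101
Best: 117 util.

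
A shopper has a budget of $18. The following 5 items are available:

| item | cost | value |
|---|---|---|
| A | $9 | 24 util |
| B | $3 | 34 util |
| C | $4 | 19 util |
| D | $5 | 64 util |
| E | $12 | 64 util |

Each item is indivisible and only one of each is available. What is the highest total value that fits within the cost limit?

128 util

Check high-value combinations within $18:
- D+E: cost 5+12=17, value 64+64=128
- A+B+D: cost 9+3+5=17, value 24+34+64=122
- B+C+D: cost 3+4+5=12, value 34+19+64=117
- A+C+D: cost 9+4+5=18, value 24+19+64=107
- B+D: cost 3+5=8, value 34+64=98
Best: 128 util.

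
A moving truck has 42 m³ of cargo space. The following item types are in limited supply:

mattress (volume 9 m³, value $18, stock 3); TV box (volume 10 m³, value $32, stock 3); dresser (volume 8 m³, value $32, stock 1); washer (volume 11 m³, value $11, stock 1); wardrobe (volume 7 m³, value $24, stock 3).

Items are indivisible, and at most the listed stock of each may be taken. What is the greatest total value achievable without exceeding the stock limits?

$144

Best selections within volume 42 and stock limits:
- 2×TV box + 1×dresser + 2×wardrobe: volume 42, value 144
- 1×TV box + 1×dresser + 3×wardrobe: volume 39, value 136
- 2×TV box + 3×wardrobe: volume 41, value 136
Best: $144.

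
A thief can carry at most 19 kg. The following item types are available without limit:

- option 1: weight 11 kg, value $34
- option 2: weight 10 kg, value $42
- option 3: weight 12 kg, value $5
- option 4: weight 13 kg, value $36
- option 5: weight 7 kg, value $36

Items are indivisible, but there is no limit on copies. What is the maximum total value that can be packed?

Best value-per-unit is option 5 at 36/7; filling with it alone gives 2×36 = 72.
Optimal mix: 1×option 2 + 1×option 5 → weight 17, value 78.

$78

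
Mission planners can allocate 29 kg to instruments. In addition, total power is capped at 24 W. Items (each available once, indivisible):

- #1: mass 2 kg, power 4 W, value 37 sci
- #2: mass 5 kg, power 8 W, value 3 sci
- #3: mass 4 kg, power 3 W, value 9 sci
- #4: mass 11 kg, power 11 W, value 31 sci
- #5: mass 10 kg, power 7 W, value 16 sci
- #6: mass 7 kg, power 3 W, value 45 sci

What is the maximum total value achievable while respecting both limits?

122 sci

Feasible sets respecting both limits:
- #1+#3+#4+#6: mass 24, power 21, value 122
- #1+#4+#6: mass 20, power 18, value 113
- #1+#3+#5+#6: mass 23, power 17, value 107
- #1+#2+#5+#6: mass 24, power 22, value 101
Best: 122 sci.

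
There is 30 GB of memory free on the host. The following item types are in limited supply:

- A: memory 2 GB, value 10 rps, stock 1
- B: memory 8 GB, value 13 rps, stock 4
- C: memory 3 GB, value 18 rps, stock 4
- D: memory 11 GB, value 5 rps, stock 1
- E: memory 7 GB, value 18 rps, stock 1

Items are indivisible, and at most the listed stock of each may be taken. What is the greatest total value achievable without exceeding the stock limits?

113 rps

Best selections within memory 30 and stock limits:
- 1×A + 1×B + 4×C + 1×E: memory 29, value 113
- 1×A + 2×B + 4×C: memory 30, value 108
Best: 113 rps.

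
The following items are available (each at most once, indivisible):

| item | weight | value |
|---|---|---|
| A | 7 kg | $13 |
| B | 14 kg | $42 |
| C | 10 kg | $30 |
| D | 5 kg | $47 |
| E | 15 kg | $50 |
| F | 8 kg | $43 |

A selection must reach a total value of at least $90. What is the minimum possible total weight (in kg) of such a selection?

13

Subsets with value ≥ 90, sorted by total weight:
- D+F: weight 13, value 90
- A+D+F: weight 20, value 103
- D+E: weight 20, value 97
Minimum weight: 13 kg.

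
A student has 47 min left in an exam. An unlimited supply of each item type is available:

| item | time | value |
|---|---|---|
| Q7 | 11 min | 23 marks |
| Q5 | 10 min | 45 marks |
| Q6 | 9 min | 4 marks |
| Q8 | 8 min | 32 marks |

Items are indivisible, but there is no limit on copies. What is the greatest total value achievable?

199 marks

Best value-per-unit is Q5 at 45/10; filling with it alone gives 4×45 = 180.
Optimal mix: 3×Q5 + 2×Q8 → time 46, value 199.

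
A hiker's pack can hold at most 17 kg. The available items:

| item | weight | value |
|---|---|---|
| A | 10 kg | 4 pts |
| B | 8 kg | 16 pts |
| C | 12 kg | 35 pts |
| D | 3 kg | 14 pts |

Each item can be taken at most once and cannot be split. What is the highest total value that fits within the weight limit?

Check high-value combinations within 17 kg:
- C+D: weight 12+3=15, value 35+14=49
- C: weight 12, value 35
- B+D: weight 8+3=11, value 16+14=30
Best: 49 pts.

49 pts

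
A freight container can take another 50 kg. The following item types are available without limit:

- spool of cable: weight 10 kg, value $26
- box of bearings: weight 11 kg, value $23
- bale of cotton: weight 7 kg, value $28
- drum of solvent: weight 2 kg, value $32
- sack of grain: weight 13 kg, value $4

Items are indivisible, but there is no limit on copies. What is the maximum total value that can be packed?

$800

Best value-per-unit is drum of solvent at 32/2, and filling with it alone uses weight 25×2=50. No mix of the others beats 25×32 = 800.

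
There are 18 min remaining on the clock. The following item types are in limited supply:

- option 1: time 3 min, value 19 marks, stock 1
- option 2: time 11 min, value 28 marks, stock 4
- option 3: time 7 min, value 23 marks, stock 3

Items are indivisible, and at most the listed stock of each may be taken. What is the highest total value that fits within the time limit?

65 marks

Top feasible selections:
- 1×option 1 + 2×option 3: time 17, value 65
- 1×option 2 + 1×option 3: time 18, value 51
- 1×option 1 + 1×option 2: time 14, value 47
Best: 65 marks.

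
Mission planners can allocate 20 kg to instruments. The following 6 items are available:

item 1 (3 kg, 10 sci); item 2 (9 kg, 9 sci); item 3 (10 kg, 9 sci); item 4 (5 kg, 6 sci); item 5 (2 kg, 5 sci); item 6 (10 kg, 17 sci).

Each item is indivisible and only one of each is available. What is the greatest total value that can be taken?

38 sci

Check high-value combinations within 20 kg:
- item 1+item 4+item 5+item 6: mass 3+5+2+10=20, value 10+6+5+17=38
- item 1+item 4+item 6: mass 3+5+10=18, value 10+6+17=33
- item 1+item 5+item 6: mass 3+2+10=15, value 10+5+17=32
Best: 38 sci.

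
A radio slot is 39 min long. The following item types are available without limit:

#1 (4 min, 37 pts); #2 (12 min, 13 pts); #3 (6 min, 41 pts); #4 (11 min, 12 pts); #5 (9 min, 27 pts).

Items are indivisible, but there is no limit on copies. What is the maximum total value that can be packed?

337 pts

Best value-per-unit is #1 at 37/4; filling with it alone gives 9×37 = 333.
Optimal mix: 8×#1 + 1×#3 → duration 38, value 337.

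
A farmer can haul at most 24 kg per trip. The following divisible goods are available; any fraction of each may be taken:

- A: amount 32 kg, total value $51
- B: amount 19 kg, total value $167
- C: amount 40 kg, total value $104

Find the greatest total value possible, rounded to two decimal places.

Take in order of value per unit:
- B (167/19 per unit): all 19 → value 167, running total 167.00
- C (104/40 per unit): 5 of 40 → value 5×104/40 = 13.0000, running total 180.00
Total 180.00.

180.00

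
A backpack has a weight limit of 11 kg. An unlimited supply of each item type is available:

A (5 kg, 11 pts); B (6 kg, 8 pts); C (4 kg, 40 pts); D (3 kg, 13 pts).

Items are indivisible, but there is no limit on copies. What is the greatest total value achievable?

93 pts

Best value-per-unit is C at 40/4; filling with it alone gives 2×40 = 80.
Optimal mix: 2×C + 1×D → weight 11, value 93.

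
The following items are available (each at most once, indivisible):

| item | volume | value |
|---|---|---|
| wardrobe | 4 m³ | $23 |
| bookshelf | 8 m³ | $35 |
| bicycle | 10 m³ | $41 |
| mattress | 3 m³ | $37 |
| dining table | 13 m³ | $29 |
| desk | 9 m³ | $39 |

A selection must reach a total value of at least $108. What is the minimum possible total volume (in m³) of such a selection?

20

Subsets with value ≥ 108, sorted by total volume:
- bookshelf+mattress+desk: volume 20, value 111
- bookshelf+bicycle+mattress: volume 21, value 113
- bicycle+mattress+desk: volume 22, value 117
Minimum volume: 20 m³.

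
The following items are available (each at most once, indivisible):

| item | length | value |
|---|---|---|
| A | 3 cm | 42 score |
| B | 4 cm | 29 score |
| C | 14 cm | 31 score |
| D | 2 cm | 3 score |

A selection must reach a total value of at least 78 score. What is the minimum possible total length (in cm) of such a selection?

21

Subsets with value ≥ 78, sorted by total length:
- A+B+C: length 21, value 102
- A+B+C+D: length 23, value 105
Minimum length: 21 cm.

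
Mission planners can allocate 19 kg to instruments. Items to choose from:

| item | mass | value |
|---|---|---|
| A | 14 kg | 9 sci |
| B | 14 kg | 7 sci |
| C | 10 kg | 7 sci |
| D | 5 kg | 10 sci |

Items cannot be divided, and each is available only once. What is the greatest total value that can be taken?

This is a 0/1 knapsack; check combinations near the capacity.
- A+D: mass 14+5=19, value 9+10=19
- C+D: mass 10+5=15, value 7+10=17
- B+D: mass 14+5=19, value 7+10=17
- D: mass 5, value 10
- A: mass 14, value 9
Best: 19 sci.

19 sci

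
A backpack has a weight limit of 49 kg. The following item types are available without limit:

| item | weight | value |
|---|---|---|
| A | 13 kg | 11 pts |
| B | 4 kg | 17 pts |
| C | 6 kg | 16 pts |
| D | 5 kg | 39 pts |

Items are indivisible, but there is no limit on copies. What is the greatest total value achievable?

Best value-per-unit is D at 39/5; filling with it alone gives 9×39 = 351.
Optimal mix: 1×B + 9×D → weight 49, value 368.

368 pts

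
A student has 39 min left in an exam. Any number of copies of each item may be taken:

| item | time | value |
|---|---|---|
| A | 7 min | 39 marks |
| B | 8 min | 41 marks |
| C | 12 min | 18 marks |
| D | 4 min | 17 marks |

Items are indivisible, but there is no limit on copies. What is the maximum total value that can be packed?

Best value-per-unit is A at 39/7; filling with it alone gives 5×39 = 195.
Optimal mix: 5×A + 1×D → time 39, value 212.

212 marks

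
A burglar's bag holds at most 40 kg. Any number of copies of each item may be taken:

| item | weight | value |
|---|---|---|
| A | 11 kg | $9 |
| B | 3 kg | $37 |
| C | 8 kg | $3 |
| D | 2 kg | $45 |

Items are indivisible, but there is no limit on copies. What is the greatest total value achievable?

$900

Best value-per-unit is D at 45/2, and filling with it alone uses weight 20×2=40. No mix of the others beats 20×45 = 900.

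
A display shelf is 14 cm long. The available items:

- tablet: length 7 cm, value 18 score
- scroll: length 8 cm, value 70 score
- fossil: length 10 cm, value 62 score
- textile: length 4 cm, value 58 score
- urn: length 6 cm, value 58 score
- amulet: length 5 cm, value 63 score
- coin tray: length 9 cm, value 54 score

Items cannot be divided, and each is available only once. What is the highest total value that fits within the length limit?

This is a 0/1 knapsack; check combinations near the capacity.
- scroll+amulet: length 8+5=13, value 70+63=133
- scroll+textile: length 8+4=12, value 70+58=128
- scroll+urn: length 8+6=14, value 70+58=128
- textile+amulet: length 4+5=9, value 58+63=121
- urn+amulet: length 6+5=11, value 58+63=121
Best: 133 score.

133 score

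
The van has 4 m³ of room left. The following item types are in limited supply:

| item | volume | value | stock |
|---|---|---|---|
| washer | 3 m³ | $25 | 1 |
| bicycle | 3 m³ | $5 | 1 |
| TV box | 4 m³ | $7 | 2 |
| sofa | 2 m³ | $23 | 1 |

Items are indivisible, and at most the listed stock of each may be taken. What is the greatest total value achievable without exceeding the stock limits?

$25

Best selections within volume 4 and stock limits:
- 1×washer: volume 3, value 25
- 1×sofa: volume 2, value 23
- 1×TV box: volume 4, value 7
- 1×bicycle: volume 3, value 5
Best: $25.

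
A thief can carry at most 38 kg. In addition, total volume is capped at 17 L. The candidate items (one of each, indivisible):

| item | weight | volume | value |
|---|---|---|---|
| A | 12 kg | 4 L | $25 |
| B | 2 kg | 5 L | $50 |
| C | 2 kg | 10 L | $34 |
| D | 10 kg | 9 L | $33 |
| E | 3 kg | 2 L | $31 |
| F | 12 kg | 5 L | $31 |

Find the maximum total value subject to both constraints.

Feasible sets respecting both limits:
- A+B+E+F: weight 29, volume 16, value 137
- B+C+E: weight 7, volume 17, value 115
- B+D+E: weight 15, volume 16, value 114
Best: $137.

$137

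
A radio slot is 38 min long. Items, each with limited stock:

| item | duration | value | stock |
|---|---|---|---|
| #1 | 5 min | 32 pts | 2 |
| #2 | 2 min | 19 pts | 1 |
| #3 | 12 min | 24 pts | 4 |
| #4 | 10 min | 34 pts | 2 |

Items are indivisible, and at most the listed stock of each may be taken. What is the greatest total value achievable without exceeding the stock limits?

151 pts

Best selections within duration 38 and stock limits:
- 2×#1 + 1×#2 + 2×#4: duration 32, value 151
- 2×#1 + 1×#2 + 1×#3 + 1×#4: duration 34, value 141
Best: 151 pts.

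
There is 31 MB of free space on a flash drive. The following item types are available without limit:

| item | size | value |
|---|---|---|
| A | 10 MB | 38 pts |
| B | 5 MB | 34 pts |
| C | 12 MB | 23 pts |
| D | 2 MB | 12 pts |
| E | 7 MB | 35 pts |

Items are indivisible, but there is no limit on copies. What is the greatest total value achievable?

206 pts

Best value-per-unit is B at 34/5; filling with it alone gives 6×34 = 204.
Optimal mix: 5×B + 3×D → size 31, value 206.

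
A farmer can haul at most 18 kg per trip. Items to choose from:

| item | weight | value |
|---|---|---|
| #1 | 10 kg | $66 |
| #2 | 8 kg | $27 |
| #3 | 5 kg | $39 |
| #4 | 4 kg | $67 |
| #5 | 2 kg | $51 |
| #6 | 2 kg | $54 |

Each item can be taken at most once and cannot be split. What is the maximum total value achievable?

Check high-value combinations within 18 kg:
- #1+#4+#5+#6: weight 10+4+2+2=18, value 66+67+51+54=238
- #3+#4+#5+#6: weight 5+4+2+2=13, value 39+67+51+54=211
- #2+#4+#5+#6: weight 8+4+2+2=16, value 27+67+51+54=199
- #1+#4+#6: weight 10+4+2=16, value 66+67+54=187
Best: $238.

$238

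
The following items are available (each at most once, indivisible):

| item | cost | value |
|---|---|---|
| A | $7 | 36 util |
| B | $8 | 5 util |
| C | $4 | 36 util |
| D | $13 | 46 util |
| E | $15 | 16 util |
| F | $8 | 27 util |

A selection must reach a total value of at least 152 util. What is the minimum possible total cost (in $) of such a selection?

47

Subsets with value ≥ 152, sorted by total cost:
- A+C+D+E+F: cost 47, value 161
- A+B+C+D+E+F: cost 55, value 166
Minimum cost: 47 $.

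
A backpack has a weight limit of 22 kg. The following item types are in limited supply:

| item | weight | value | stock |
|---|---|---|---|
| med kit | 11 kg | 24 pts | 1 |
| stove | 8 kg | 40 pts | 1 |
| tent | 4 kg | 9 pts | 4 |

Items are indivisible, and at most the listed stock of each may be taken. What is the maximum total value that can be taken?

Best selections within weight 22 and stock limits:
- 1×stove + 3×tent: weight 20, value 67
- 1×med kit + 1×stove: weight 19, value 64
- 1×stove + 2×tent: weight 16, value 58
Best: 67 pts.

67 pts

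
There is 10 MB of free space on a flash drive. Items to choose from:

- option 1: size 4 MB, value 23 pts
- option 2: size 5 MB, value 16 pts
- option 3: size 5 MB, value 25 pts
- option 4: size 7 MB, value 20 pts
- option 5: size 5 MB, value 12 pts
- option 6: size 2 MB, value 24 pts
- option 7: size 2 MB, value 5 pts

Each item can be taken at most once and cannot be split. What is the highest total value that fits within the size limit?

54 pts

Check high-value combinations within 10 MB:
- option 3+option 6+option 7: size 5+2+2=9, value 25+24+5=54
- option 1+option 6+option 7: size 4+2+2=8, value 23+24+5=52
- option 3+option 6: size 5+2=7, value 25+24=49
- option 1+option 3: size 4+5=9, value 23+25=48
Best: 54 pts.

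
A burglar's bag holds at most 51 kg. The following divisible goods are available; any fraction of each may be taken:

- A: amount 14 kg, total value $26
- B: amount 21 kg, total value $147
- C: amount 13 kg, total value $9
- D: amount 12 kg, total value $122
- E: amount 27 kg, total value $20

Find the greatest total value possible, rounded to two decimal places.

Take in order of value per unit:
- D (122/12 per unit): all 12 → value 122, running total 122.00
- B (147/21 per unit): all 21 → value 147, running total 269.00
- A (26/14 per unit): all 14 → value 26, running total 295.00
- E (20/27 per unit): 4 of 27 → value 4×20/27 = 2.9630, running total 297.96
Total 297.96.

297.96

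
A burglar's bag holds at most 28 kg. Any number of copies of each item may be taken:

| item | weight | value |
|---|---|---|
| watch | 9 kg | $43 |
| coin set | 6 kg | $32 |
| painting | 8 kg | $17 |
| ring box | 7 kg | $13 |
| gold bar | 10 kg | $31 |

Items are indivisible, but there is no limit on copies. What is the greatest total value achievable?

Best value-per-unit is coin set at 32/6; filling with it alone gives 4×32 = 128.
Optimal mix: 1×watch + 3×coin set → weight 27, value 139.

$139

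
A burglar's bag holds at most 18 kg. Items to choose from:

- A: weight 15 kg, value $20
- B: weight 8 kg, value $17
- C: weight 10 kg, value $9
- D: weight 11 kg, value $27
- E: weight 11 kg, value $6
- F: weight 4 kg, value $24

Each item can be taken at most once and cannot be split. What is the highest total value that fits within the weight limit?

$51

Check high-value combinations within 18 kg:
- D+F: weight 11+4=15, value 27+24=51
- B+F: weight 8+4=12, value 17+24=41
- C+F: weight 10+4=14, value 9+24=33
- E+F: weight 11+4=15, value 6+24=30
Best: $51.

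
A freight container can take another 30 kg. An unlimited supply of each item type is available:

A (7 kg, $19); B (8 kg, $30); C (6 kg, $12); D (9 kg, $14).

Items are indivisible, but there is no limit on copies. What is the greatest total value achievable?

$102

Best value-per-unit is B at 30/8; filling with it alone gives 3×30 = 90.
Optimal mix: 3×B + 1×C → weight 30, value 102.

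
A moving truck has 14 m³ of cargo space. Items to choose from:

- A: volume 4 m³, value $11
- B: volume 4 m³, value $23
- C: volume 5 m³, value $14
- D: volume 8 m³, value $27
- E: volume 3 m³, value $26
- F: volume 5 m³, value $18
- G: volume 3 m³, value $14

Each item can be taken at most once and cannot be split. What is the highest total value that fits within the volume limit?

$74

Check high-value combinations within 14 m³:
- A+B+E+G: volume 4+4+3+3=14, value 11+23+26+14=74
- B+E+F: volume 4+3+5=12, value 23+26+18=67
- D+E+G: volume 8+3+3=14, value 27+26+14=67
Best: $74.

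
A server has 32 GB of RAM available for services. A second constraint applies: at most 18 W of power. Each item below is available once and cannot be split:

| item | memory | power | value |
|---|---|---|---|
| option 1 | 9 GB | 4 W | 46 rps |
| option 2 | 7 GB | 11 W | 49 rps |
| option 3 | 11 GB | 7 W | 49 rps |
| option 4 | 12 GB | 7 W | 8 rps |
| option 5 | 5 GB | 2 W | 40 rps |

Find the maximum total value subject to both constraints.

Feasible sets respecting both limits:
- option 1+option 2+option 5: memory 21, power 17, value 135
- option 1+option 3+option 5: memory 25, power 13, value 135
- option 1+option 3+option 4: memory 32, power 18, value 103
Best: 135 rps.

135 rps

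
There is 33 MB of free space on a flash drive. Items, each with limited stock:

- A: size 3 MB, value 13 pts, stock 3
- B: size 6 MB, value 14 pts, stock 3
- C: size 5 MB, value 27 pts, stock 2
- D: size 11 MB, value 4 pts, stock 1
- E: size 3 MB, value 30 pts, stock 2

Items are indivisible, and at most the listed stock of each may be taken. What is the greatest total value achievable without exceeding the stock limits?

Top feasible selections:
- 3×A + 1×B + 2×C + 2×E: size 31, value 167
- 1×A + 2×B + 2×C + 2×E: size 31, value 155
- 2×A + 1×B + 2×C + 2×E: size 28, value 154
Best: 167 pts.

167 pts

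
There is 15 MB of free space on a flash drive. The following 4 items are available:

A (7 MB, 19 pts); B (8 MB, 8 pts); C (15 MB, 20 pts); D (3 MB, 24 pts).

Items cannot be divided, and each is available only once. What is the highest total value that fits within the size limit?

Check high-value combinations within 15 MB:
- A+D: size 7+3=10, value 19+24=43
- B+D: size 8+3=11, value 8+24=32
- A+B: size 7+8=15, value 19+8=27
- D: size 3, value 24
- C: size 15, value 20
Best: 43 pts.

43 pts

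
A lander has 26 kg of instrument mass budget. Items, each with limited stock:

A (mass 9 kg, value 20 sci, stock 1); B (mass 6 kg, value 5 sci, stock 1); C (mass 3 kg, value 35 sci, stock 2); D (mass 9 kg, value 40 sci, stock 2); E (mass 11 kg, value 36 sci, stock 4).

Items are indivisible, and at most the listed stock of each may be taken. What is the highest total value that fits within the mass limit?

Top feasible selections:
- 2×C + 2×D: mass 24, value 150
- 2×C + 1×D + 1×E: mass 26, value 146
Best: 150 sci.

150 sci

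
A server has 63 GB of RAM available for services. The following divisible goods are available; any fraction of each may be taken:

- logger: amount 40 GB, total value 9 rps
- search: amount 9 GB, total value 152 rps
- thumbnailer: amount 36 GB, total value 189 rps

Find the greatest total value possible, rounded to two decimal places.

Take in order of value per unit:
- search (152/9 per unit): all 9 → value 152, running total 152.00
- thumbnailer (189/36 per unit): all 36 → value 189, running total 341.00
- logger (9/40 per unit): 18 of 40 → value 18×9/40 = 4.0500, running total 345.05
Total 345.05.

345.05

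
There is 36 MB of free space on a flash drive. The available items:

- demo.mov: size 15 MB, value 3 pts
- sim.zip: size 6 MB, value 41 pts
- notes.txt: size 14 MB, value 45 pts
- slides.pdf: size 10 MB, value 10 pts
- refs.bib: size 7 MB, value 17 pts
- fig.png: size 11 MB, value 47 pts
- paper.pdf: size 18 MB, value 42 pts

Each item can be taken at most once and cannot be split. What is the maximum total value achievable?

133 pts

This is a 0/1 knapsack; check combinations near the capacity.
- sim.zip+notes.txt+fig.png: size 6+14+11=31, value 41+45+47=133
- sim.zip+fig.png+paper.pdf: size 6+11+18=35, value 41+47+42=130
- sim.zip+slides.pdf+refs.bib+fig.png: size 6+10+7+11=34, value 41+10+17+47=115
- notes.txt+refs.bib+fig.png: size 14+7+11=32, value 45+17+47=109
Best: 133 pts.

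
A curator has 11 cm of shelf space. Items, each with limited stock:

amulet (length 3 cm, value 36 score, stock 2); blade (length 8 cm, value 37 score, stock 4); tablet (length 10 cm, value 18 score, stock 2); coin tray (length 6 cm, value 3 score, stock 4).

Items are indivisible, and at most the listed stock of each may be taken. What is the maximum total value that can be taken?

73 score

Top feasible selections:
- 1×amulet + 1×blade: length 11, value 73
- 2×amulet: length 6, value 72
- 1×amulet + 1×coin tray: length 9, value 39
- 1×blade: length 8, value 37
Best: 73 score.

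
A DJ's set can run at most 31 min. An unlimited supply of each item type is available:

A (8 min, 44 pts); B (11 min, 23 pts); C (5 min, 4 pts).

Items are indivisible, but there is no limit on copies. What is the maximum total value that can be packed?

Best value-per-unit is A at 44/8; filling with it alone gives 3×44 = 132.
Optimal mix: 3×A + 1×C → duration 29, value 136.

136 pts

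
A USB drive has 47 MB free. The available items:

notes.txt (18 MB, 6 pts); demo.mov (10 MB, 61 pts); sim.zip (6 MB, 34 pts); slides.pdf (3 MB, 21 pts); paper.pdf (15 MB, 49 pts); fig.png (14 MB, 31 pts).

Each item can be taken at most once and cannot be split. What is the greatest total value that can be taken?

Check high-value combinations within 47 MB:
- demo.mov+sim.zip+paper.pdf+fig.png: size 10+6+15+14=45, value 61+34+49+31=175
- demo.mov+sim.zip+slides.pdf+paper.pdf: size 10+6+3+15=34, value 61+34+21+49=165
- demo.mov+slides.pdf+paper.pdf+fig.png: size 10+3+15+14=42, value 61+21+49+31=162
- demo.mov+sim.zip+slides.pdf+fig.png: size 10+6+3+14=33, value 61+34+21+31=147
- demo.mov+sim.zip+paper.pdf: size 10+6+15=31, value 61+34+49=144
Best: 175 pts.

175 pts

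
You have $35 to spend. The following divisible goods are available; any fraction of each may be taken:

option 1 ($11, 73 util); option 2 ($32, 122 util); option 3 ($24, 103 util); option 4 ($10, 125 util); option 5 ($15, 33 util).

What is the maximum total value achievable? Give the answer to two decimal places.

258.08

Take in order of value per unit:
- option 4 (125/10 per unit): all 10 → value 125, running total 125.00
- option 1 (73/11 per unit): all 11 → value 73, running total 198.00
- option 3 (103/24 per unit): 14 of 24 → value 14×103/24 = 60.0833, running total 258.08
Total 258.08.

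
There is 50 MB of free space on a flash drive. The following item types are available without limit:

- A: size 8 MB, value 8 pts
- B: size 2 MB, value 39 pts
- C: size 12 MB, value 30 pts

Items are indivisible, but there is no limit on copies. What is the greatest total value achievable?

975 pts

Best value-per-unit is B at 39/2, and filling with it alone uses size 25×2=50. No mix of the others beats 25×39 = 975.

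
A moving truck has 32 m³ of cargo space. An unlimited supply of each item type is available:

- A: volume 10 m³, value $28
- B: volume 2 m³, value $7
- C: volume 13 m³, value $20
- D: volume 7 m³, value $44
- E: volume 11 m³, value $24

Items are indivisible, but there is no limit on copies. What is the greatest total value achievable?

Best value-per-unit is D at 44/7; filling with it alone gives 4×44 = 176.
Optimal mix: 2×B + 4×D → volume 32, value 190.

$190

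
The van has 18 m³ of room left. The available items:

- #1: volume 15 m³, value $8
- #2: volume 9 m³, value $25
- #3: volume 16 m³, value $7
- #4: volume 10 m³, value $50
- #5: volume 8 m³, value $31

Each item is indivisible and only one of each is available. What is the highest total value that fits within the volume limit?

$81

Check high-value combinations within 18 m³:
- #4+#5: volume 10+8=18, value 50+31=81
- #2+#5: volume 9+8=17, value 25+31=56
- #4: volume 10, value 50
- #5: volume 8, value 31
Best: $81.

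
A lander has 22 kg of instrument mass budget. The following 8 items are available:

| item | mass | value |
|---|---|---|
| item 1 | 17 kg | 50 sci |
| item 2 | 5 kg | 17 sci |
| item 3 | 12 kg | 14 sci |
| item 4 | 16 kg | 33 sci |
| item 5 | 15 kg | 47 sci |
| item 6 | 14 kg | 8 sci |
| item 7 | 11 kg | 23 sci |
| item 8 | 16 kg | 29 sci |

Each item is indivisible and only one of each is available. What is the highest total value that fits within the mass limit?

Check high-value combinations within 22 kg:
- item 1+item 2: mass 17+5=22, value 50+17=67
- item 2+item 5: mass 5+15=20, value 17+47=64
- item 1: mass 17, value 50
- item 2+item 4: mass 5+16=21, value 17+33=50
- item 5: mass 15, value 47
Best: 67 sci.

67 sci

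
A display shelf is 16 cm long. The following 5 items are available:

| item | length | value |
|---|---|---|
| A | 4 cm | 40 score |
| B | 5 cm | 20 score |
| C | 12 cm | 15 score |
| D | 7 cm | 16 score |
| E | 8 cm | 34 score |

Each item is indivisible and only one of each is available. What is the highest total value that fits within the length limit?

Check high-value combinations within 16 cm:
- A+B+D: length 4+5+7=16, value 40+20+16=76
- A+E: length 4+8=12, value 40+34=74
- A+B: length 4+5=9, value 40+20=60
- A+D: length 4+7=11, value 40+16=56
Best: 76 score.

76 score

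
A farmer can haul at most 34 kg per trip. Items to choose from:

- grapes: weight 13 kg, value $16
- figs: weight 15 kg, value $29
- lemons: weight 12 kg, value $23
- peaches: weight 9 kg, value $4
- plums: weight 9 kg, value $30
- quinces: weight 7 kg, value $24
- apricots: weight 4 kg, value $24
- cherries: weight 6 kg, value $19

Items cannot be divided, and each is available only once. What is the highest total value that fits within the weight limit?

Check high-value combinations within 34 kg:
- figs+plums+apricots+cherries: weight 15+9+4+6=34, value 29+30+24+19=102
- lemons+plums+quinces+apricots: weight 12+9+7+4=32, value 23+30+24+24=101
- plums+quinces+apricots+cherries: weight 9+7+4+6=26, value 30+24+24+19=97
- lemons+plums+apricots+cherries: weight 12+9+4+6=31, value 23+30+24+19=96
Best: $102.

$102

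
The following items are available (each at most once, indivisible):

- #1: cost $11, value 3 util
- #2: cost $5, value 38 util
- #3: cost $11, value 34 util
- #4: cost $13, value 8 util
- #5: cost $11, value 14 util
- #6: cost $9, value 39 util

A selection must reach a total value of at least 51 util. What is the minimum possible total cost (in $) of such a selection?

14

Subsets with value ≥ 51, sorted by total cost:
- #2+#6: cost 14, value 77
- #2+#3: cost 16, value 72
- #2+#5: cost 16, value 52
Minimum cost: 14 $.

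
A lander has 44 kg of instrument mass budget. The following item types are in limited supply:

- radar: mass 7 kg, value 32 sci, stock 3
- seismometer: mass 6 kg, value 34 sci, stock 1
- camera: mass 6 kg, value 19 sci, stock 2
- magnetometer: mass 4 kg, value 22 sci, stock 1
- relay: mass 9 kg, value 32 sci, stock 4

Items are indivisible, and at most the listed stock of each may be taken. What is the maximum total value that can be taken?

190 sci

Top feasible selections:
- 3×radar + 1×seismometer + 2×camera + 1×magnetometer: mass 43, value 190
- 3×radar + 1×seismometer + 1×magnetometer + 1×relay: mass 40, value 184
- 2×radar + 1×seismometer + 1×magnetometer + 2×relay: mass 42, value 184
Best: 190 sci.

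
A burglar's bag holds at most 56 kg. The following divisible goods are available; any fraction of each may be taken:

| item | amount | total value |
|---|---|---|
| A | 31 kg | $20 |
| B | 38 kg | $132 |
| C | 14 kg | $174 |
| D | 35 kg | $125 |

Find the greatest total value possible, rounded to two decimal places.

Take in order of value per unit:
- C (174/14 per unit): all 14 → value 174, running total 174.00
- D (125/35 per unit): all 35 → value 125, running total 299.00
- B (132/38 per unit): 7 of 38 → value 7×132/38 = 24.3158, running total 323.32
Total 323.32.

323.32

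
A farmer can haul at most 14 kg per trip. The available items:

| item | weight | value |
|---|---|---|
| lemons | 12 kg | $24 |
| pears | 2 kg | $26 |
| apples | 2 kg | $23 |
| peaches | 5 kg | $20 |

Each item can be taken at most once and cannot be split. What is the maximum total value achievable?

This is a 0/1 knapsack; check combinations near the capacity.
- pears+apples+peaches: weight 2+2+5=9, value 26+23+20=69
- lemons+pears: weight 12+2=14, value 24+26=50
- pears+apples: weight 2+2=4, value 26+23=49
- lemons+apples: weight 12+2=14, value 24+23=47
- pears+peaches: weight 2+5=7, value 26+20=46
Best: $69.

$69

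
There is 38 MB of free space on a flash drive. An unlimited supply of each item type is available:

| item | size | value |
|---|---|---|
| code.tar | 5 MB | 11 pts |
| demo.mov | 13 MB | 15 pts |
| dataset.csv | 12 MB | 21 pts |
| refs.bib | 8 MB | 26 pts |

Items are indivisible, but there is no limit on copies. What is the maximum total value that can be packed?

115 pts

Best value-per-unit is refs.bib at 26/8; filling with it alone gives 4×26 = 104.
Optimal mix: 1×code.tar + 4×refs.bib → size 37, value 115.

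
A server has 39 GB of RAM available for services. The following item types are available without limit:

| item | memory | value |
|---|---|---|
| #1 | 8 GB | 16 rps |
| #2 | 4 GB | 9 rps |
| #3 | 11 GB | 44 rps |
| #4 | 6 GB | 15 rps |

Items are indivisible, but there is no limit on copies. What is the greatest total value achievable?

147 rps

Best value-per-unit is #3 at 44/11; filling with it alone gives 3×44 = 132.
Optimal mix: 3×#3 + 1×#4 → memory 39, value 147.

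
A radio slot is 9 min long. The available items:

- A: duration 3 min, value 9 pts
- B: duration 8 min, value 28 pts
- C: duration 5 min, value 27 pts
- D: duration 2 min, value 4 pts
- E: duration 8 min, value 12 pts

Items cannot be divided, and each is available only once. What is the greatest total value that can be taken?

Check high-value combinations within 9 min:
- A+C: duration 3+5=8, value 9+27=36
- C+D: duration 5+2=7, value 27+4=31
- B: duration 8, value 28
- C: duration 5, value 27
- A+D: duration 3+2=5, value 9+4=13
Best: 36 pts.

36 pts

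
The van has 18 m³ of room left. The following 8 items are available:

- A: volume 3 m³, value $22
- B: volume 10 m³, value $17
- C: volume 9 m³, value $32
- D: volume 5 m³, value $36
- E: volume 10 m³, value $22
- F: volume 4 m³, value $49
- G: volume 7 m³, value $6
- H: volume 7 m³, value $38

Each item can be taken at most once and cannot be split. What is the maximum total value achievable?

Check high-value combinations within 18 m³:
- D+F+H: volume 5+4+7=16, value 36+49+38=123
- C+D+F: volume 9+5+4=18, value 32+36+49=117
- A+F+H: volume 3+4+7=14, value 22+49+38=109
Best: $123.

$123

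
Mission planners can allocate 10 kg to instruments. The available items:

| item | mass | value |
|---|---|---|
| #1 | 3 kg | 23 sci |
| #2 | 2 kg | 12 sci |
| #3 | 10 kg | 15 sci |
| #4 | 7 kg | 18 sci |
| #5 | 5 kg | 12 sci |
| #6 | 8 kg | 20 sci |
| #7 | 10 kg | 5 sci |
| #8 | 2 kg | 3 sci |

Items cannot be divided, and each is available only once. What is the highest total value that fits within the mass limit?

47 sci

Check high-value combinations within 10 kg:
- #1+#2+#5: mass 3+2+5=10, value 23+12+12=47
- #1+#4: mass 3+7=10, value 23+18=41
- #1+#2+#8: mass 3+2+2=7, value 23+12+3=38
- #1+#5+#8: mass 3+5+2=10, value 23+12+3=38
Best: 47 sci.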